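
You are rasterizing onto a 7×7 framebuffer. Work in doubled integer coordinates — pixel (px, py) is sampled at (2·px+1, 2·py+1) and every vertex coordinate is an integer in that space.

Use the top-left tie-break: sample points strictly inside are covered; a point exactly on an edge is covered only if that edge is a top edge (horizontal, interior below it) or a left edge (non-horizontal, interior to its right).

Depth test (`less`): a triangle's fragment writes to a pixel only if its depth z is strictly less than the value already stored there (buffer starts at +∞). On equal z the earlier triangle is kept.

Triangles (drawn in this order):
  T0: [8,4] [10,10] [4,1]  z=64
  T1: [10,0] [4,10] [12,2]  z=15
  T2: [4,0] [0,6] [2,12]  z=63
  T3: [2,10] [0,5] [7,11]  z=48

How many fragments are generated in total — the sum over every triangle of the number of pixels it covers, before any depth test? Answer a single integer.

T0:
  2·area = 18
  edge (8, 4)→(10, 10): d=(2,6) right/bottom  bias=-1
  edge (10, 10)→(4, 1): d=(-6,-9) top-left  bias=+0
  edge (4, 1)→(8, 4): d=(4,3) right/bottom  bias=-1
    (3,0)@(7, 1): e=[0,27,-9] → ·  [on edge]
    (3,2)@(7, 5): e=[8,3,7] → #
    (4,2)@(9, 5): e=[-4,21,1] → ·
    (3,3)@(7, 7): e=[12,-9,15] → ·
    (4,3)@(9, 7): e=[0,9,9] → ·  [on edge]
    (5,6)@(11, 13): e=[0,-9,27] → ·  [on edge]
  covered (1 px):
    · · · · · · ·
    · · · · · · ·
    · · · # · · ·
    · · · · · · ·
    · · · · · · ·
    · · · · · · ·
    · · · · · · ·
T1:
  2·area = 32  (B↔C swapped to make it positive)
  edge (10, 0)→(12, 2): d=(2,2) right/bottom  bias=-1
  edge (12, 2)→(4, 10): d=(-8,8) right/bottom  bias=-1
  edge (4, 10)→(10, 0): d=(6,-10) top-left  bias=+0
    (5,0)@(11, 1): e=[0,16,16] → ·  [on edge]
    (6,0)@(13, 1): e=[-4,0,36] → ·  [on edge]
    (4,1)@(9, 3): e=[8,16,8] → #
    (5,1)@(11, 3): e=[4,0,28] → ·  [on edge]
    (6,1)@(13, 3): e=[0,-16,48] → ·  [on edge]
    (3,2)@(7, 5): e=[16,16,0] → #  [on edge]
    (4,2)@(9, 5): e=[12,0,20] → ·  [on edge]
    (3,3)@(7, 7): e=[20,0,12] → ·  [on edge]
    (2,4)@(5, 9): e=[28,0,4] → ·  [on edge]
    (1,5)@(3, 11): e=[36,0,-4] → ·  [on edge]
    (0,6)@(1, 13): e=[44,0,-12] → ·  [on edge]
  covered (2 px):
    · · · · · · ·
    · · · · # · ·
    · · · # · · ·
    · · · · · · ·
    · · · · · · ·
    · · · · · · ·
    · · · · · · ·
T2:
  2·area = 36  (B↔C swapped to make it positive)
  edge (4, 0)→(2, 12): d=(-2,12) right/bottom  bias=-1
  edge (2, 12)→(0, 6): d=(-2,-6) top-left  bias=+0
  edge (0, 6)→(4, 0): d=(4,-6) top-left  bias=+0
    (1,1)@(3, 3): e=[6,24,6] → #
    (2,1)@(5, 3): e=[-18,36,18] → ·
    (0,2)@(1, 5): e=[26,8,2] → #
    (2,2)@(5, 5): e=[-22,32,26] → ·
    (0,3)@(1, 7): e=[22,4,10] → #
    (1,3)@(3, 7): e=[-2,16,22] → ·
    (0,4)@(1, 9): e=[18,0,18] → #  [on edge]
    (1,4)@(3, 9): e=[-6,12,30] → ·
    (0,5)@(1, 11): e=[14,-4,26] → ·
  covered (5 px):
    · · · · · · ·
    · # · · · · ·
    # # · · · · ·
    # · · · · · ·
    # · · · · · ·
    · · · · · · ·
    · · · · · · ·
T3:
  2·area = 23
  edge (2, 10)→(0, 5): d=(-2,-5) top-left  bias=+0
  edge (0, 5)→(7, 11): d=(7,6) right/bottom  bias=-1
  edge (7, 11)→(2, 10): d=(-5,-1) top-left  bias=+0
    (0,3)@(1, 7): e=[1,8,14] → #
    (1,3)@(3, 7): e=[11,-4,16] → ·
    (0,4)@(1, 9): e=[-3,22,4] → ·
    (1,4)@(3, 9): e=[7,10,6] → #
    (2,4)@(5, 9): e=[17,-2,8] → ·
    (1,5)@(3, 11): e=[3,24,-4] → ·
    (3,5)@(7, 11): e=[23,0,0] → ·  [on edge]
  covered (2 px):
    · · · · · · ·
    · · · · · · ·
    · · · · · · ·
    # · · · · · ·
    · # · · · · ·
    · · · · · · ·
    · · · · · · ·

Answer: 10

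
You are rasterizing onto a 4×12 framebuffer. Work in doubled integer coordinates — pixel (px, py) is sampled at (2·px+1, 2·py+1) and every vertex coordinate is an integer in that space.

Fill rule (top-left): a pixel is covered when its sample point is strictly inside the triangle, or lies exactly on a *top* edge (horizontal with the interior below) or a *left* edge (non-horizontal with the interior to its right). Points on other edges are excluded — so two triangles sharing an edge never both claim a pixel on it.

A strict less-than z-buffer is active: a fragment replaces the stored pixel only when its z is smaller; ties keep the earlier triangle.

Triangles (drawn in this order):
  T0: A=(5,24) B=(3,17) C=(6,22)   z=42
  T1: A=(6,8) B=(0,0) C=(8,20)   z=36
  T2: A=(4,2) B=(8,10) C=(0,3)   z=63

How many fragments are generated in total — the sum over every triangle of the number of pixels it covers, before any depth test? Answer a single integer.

T0:
  2·area = 11
  edge (5, 24)→(3, 17): d=(-2,-7) top-left  bias=+0
  edge (3, 17)→(6, 22): d=(3,5) right/bottom  bias=-1
  edge (6, 22)→(5, 24): d=(-1,2) right/bottom  bias=-1
    (1,8)@(3, 17): e=[0,0,11] → ·  [on edge]
    (2,10)@(5, 21): e=[6,2,3] → #
    (3,10)@(7, 21): e=[20,-8,-1] → ·
    (2,11)@(5, 23): e=[2,8,1] → #
    (3,11)@(7, 23): e=[16,-2,-3] → ·
  covered (2 px):
    · · · ·
    · · · ·
    · · · ·
    · · · ·
    · · · ·
    · · · ·
    · · · ·
    · · · ·
    · · · ·
    · · · ·
    · · # ·
    · · # ·
T1:
  2·area = 56  (B↔C swapped to make it positive)
  edge (6, 8)→(8, 20): d=(2,12) right/bottom  bias=-1
  edge (8, 20)→(0, 0): d=(-8,-20) top-left  bias=+0
  edge (0, 0)→(6, 8): d=(6,8) right/bottom  bias=-1
    (1,2)@(3, 5): e=[30,20,6] → #
    (2,2)@(5, 5): e=[6,60,-10] → ·
    (1,3)@(3, 7): e=[34,4,18] → #
    (2,3)@(5, 7): e=[10,44,2] → #
    (3,3)@(7, 7): e=[-14,84,-14] → ·
    (1,4)@(3, 9): e=[38,-12,30] → ·
    (2,4)@(5, 9): e=[14,28,14] → #
    (3,4)@(7, 9): e=[-10,68,-2] → ·
    (2,5)@(5, 11): e=[18,12,26] → #
    (3,5)@(7, 11): e=[-6,52,10] → ·
    (2,6)@(5, 13): e=[22,-4,38] → ·
    (3,7)@(7, 15): e=[2,20,34] → #
  covered (7 px):
    · · · ·
    · · · ·
    · # · ·
    · # # ·
    · · # ·
    · · # ·
    · · · ·
    · · · #
    · · · #
    · · · ·
    · · · ·
    · · · ·
T2:
  2·area = 36
  edge (4, 2)→(8, 10): d=(4,8) right/bottom  bias=-1
  edge (8, 10)→(0, 3): d=(-8,-7) top-left  bias=+0
  edge (0, 3)→(4, 2): d=(4,-1) top-left  bias=+0
    (0,1)@(1, 3): e=[28,7,1] → #
    (1,1)@(3, 3): e=[12,21,3] → #
    (2,1)@(5, 3): e=[-4,35,5] → ·
    (0,2)@(1, 5): e=[36,-9,9] → ·
    (1,2)@(3, 5): e=[20,5,11] → #
    (2,2)@(5, 5): e=[4,19,13] → #
    (3,2)@(7, 5): e=[-12,33,15] → ·
    (1,3)@(3, 7): e=[28,-11,19] → ·
    (2,3)@(5, 7): e=[12,3,21] → #
    (3,3)@(7, 7): e=[-4,17,23] → ·
    (2,4)@(5, 9): e=[20,-13,29] → ·
    (3,4)@(7, 9): e=[4,1,31] → #
  covered (6 px):
    · · · ·
    # # · ·
    · # # ·
    · · # ·
    · · · #
    · · · ·
    · · · ·
    · · · ·
    · · · ·
    · · · ·
    · · · ·
    · · · ·

Result: 15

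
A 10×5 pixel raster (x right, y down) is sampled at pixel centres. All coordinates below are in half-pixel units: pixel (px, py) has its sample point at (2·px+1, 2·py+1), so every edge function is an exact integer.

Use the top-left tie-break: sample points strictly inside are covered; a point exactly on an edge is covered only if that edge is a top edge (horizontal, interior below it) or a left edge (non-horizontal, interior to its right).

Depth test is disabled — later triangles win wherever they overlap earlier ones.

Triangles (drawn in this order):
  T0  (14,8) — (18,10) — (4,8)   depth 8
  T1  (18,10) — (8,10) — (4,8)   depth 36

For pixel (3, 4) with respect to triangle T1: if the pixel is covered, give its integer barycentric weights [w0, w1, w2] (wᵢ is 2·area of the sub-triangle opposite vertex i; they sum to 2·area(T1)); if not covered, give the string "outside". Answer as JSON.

T0:
  2·area = 20
  edge (14, 8)→(18, 10): d=(4,2) right/bottom  bias=-1
  edge (18, 10)→(4, 8): d=(-14,-2) top-left  bias=+0
  edge (4, 8)→(14, 8): d=(10,0) top-left  bias=+0
    (5,4)@(11, 9): e=[10,0,10] → X  [on edge]
    (6,4)@(13, 9): e=[6,4,10] → X
    (7,4)@(15, 9): e=[2,8,10] → X
    (8,4)@(17, 9): e=[-2,12,10] → .
  covered (3 px):
    . . . . . . . . . .
    . . . . . . . . . .
    . . . . . . . . . .
    . . . . . . . . . .
    . . . . . X X X . .
T1:
  2·area = 20
  edge (18, 10)→(8, 10): d=(-10,0) right/bottom  bias=-1
  edge (8, 10)→(4, 8): d=(-4,-2) top-left  bias=+0
  edge (4, 8)→(18, 10): d=(14,2) right/bottom  bias=-1
    (3,4)@(7, 9): e=[10,2,8] → X
    (4,4)@(9, 9): e=[10,6,4] → X
    (5,4)@(11, 9): e=[10,10,0] → .  [on edge]
  covered (2 px):
    . . . . . . . . . .
    . . . . . . . . . .
    . . . . . . . . . .
    . . . . . . . . . .
    . . . X X . . . . .

Result: [2,8,10]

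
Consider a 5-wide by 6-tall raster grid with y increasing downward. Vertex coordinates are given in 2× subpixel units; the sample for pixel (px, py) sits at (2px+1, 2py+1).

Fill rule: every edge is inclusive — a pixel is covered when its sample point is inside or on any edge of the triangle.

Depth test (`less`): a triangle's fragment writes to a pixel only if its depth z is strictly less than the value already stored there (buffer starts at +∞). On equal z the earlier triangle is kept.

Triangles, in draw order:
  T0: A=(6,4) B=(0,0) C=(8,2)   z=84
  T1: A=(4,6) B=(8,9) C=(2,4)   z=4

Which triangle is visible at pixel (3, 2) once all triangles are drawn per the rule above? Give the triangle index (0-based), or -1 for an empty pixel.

T0:
  2·area = 20
  edge (6, 4)→(0, 0): d=(-6,-4) inclusive
  edge (0, 0)→(8, 2): d=(8,2) inclusive
  edge (8, 2)→(6, 4): d=(-2,2) inclusive
    (1,0)@(3, 1): e=[6,2,12] → #
    (2,0)@(5, 1): e=[14,-2,8] → ·
    (4,0)@(9, 1): e=[30,-10,0] → ·  [on edge]
    (1,1)@(3, 3): e=[-6,18,8] → ·
    (2,1)@(5, 3): e=[2,14,4] → #
    (3,1)@(7, 3): e=[10,10,0] → #  [on edge]
    (4,1)@(9, 3): e=[18,6,-4] → ·
    (2,2)@(5, 5): e=[-10,30,0] → ·  [on edge]
    (3,2)@(7, 5): e=[-2,26,-4] → ·
    (1,3)@(3, 7): e=[-30,50,0] → ·  [on edge]
    (0,4)@(1, 9): e=[-50,70,0] → ·  [on edge]
  covered (3 px):
    · # · · ·
    · · # # ·
    · · · · ·
    · · · · ·
    · · · · ·
    · · · · ·
T1:
  2·area = 2  (B↔C swapped to make it positive)
  edge (4, 6)→(2, 4): d=(-2,-2) inclusive
  edge (2, 4)→(8, 9): d=(6,5) inclusive
  edge (8, 9)→(4, 6): d=(-4,-3) inclusive
    (0,1)@(1, 3): e=[0,-1,3] → ·  [on edge]
    (1,2)@(3, 5): e=[0,1,1] → #  [on edge]
    (2,2)@(5, 5): e=[4,-9,7] → ·
    (1,3)@(3, 7): e=[-4,13,-7] → ·
    (2,3)@(5, 7): e=[0,3,-1] → ·  [on edge]
    (3,4)@(7, 9): e=[0,5,-3] → ·  [on edge]
    (4,5)@(9, 11): e=[0,7,-5] → ·  [on edge]
  covered (1 px):
    · · · · ·
    · · · · ·
    · # · · ·
    · · · · ·
    · · · · ·
    · · · · ·

Z-buffer (winner per pixel, '.' = empty):
  . 0 . . .
  . . 0 0 .
  . 1 . . .
  . . . . .
  . . . . .
  . . . . .

Final: -1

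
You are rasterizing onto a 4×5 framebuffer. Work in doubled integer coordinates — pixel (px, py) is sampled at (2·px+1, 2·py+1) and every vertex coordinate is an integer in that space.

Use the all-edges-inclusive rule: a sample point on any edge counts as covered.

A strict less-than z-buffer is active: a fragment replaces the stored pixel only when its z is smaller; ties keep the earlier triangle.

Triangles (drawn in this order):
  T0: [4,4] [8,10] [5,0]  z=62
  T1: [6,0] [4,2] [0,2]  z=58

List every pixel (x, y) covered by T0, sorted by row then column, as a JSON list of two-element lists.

T0:
  2·area = 22  (B↔C swapped to make it positive)
  edge (4, 4)→(5, 0): d=(1,-4) inclusive
  edge (5, 0)→(8, 10): d=(3,10) inclusive
  edge (8, 10)→(4, 4): d=(-4,-6) inclusive
    (2,0)@(5, 1): e=[1,3,18] → #
    (3,0)@(7, 1): e=[9,-17,30] → ·
    (2,1)@(5, 3): e=[3,9,10] → #
    (3,1)@(7, 3): e=[11,-11,22] → ·
    (2,2)@(5, 5): e=[5,15,2] → #
    (3,2)@(7, 5): e=[13,-5,14] → ·
    (2,3)@(5, 7): e=[7,21,-6] → ·
    (3,3)@(7, 7): e=[15,1,6] → #
    (3,4)@(7, 9): e=[17,7,-2] → ·
  covered (4 px):
    · · # ·
    · · # ·
    · · # ·
    · · · #
    · · · ·
T1:
  2·area = 8
  edge (6, 0)→(4, 2): d=(-2,2) inclusive
  edge (4, 2)→(0, 2): d=(-4,0) inclusive
  edge (0, 2)→(6, 0): d=(6,-2) inclusive
    (1,0)@(3, 1): e=[4,4,0] → #  [on edge]
    (2,0)@(5, 1): e=[0,4,4] → #  [on edge]
    (3,0)@(7, 1): e=[-4,4,8] → ·
    (1,1)@(3, 3): e=[0,-4,12] → ·  [on edge]
    (2,1)@(5, 3): e=[-4,-4,16] → ·
    (0,2)@(1, 5): e=[0,-12,20] → ·  [on edge]
  covered (2 px):
    · # # ·
    · · · ·
    · · · ·
    · · · ·
    · · · ·

Answer: [[2,0],[2,1],[2,2],[3,3]]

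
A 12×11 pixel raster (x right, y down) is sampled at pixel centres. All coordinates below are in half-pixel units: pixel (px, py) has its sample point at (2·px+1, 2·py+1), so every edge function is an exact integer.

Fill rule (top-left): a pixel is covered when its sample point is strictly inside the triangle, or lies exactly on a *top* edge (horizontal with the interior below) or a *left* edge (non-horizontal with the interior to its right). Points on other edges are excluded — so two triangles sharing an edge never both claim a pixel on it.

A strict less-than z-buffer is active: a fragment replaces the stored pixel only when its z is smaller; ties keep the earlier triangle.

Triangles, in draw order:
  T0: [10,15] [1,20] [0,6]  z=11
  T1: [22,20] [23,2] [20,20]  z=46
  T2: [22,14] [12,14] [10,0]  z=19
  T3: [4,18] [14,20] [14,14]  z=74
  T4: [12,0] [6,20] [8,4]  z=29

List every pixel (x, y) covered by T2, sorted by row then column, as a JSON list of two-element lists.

T0:
  2·area = 131
  edge (10, 15)→(1, 20): d=(-9,5) right/bottom  bias=-1
  edge (1, 20)→(0, 6): d=(-1,-14) top-left  bias=+0
  edge (0, 6)→(10, 15): d=(10,9) right/bottom  bias=-1
    (0,3)@(1, 7): e=[117,13,1] → X
    (1,3)@(3, 7): e=[107,41,-17] → .
    (0,4)@(1, 9): e=[99,11,21] → X
    (1,4)@(3, 9): e=[89,39,3] → X
    (2,4)@(5, 9): e=[79,67,-15] → .
    (0,5)@(1, 11): e=[81,9,41] → X
    (2,5)@(5, 11): e=[61,65,5] → X
    (3,5)@(7, 11): e=[51,93,-13] → .
    (0,6)@(1, 13): e=[63,7,61] → X
    (3,6)@(7, 13): e=[33,91,7] → X
    (4,6)@(9, 13): e=[23,119,-11] → .
    (0,7)@(1, 15): e=[45,5,81] → X
  covered (19 px):
    . . . . . . . . . . . .
    . . . . . . . . . . . .
    . . . . . . . . . . . .
    X . . . . . . . . . . .
    X X . . . . . . . . . .
    X X X . . . . . . . . .
    X X X X . . . . . . . .
    X X X X X . . . . . . .
    X X X . . . . . . . . .
    X . . . . . . . . . . .
    . . . . . . . . . . . .
T1:
  2·area = 36  (B↔C swapped to make it positive)
  edge (22, 20)→(20, 20): d=(-2,0) right/bottom  bias=-1
  edge (20, 20)→(23, 2): d=(3,-18) top-left  bias=+0
  edge (23, 2)→(22, 20): d=(-1,18) right/bottom  bias=-1
    (10,7)@(21, 15): e=[10,3,23] → X
    (11,7)@(23, 15): e=[10,39,-13] → .
    (10,8)@(21, 17): e=[6,9,21] → X
    (11,8)@(23, 17): e=[6,45,-15] → .
    (10,9)@(21, 19): e=[2,15,19] → X
    (11,9)@(23, 19): e=[2,51,-17] → .
    (10,10)@(21, 21): e=[-2,21,17] → .
  covered (3 px):
    . . . . . . . . . . . .
    . . . . . . . . . . . .
    . . . . . . . . . . . .
    . . . . . . . . . . . .
    . . . . . . . . . . . .
    . . . . . . . . . . . .
    . . . . . . . . . . . .
    . . . . . . . . . . X .
    . . . . . . . . . . X .
    . . . . . . . . . . X .
    . . . . . . . . . . . .
T2:
  2·area = 140
  edge (22, 14)→(12, 14): d=(-10,0) right/bottom  bias=-1
  edge (12, 14)→(10, 0): d=(-2,-14) top-left  bias=+0
  edge (10, 0)→(22, 14): d=(12,14) right/bottom  bias=-1
    (5,1)@(11, 3): e=[110,8,22] → X
    (6,1)@(13, 3): e=[110,36,-6] → .
    (5,2)@(11, 5): e=[90,4,46] → X
    (6,2)@(13, 5): e=[90,32,18] → X
    (7,2)@(15, 5): e=[90,60,-10] → .
    (5,3)@(11, 7): e=[70,0,70] → X  [on edge]
    (7,3)@(15, 7): e=[70,56,14] → X
    (8,3)@(17, 7): e=[70,84,-14] → .
    (5,4)@(11, 9): e=[50,-4,94] → .
    (6,4)@(13, 9): e=[50,24,66] → X
    (8,4)@(17, 9): e=[50,80,10] → X
    (9,4)@(19, 9): e=[50,108,-18] → .
    (6,10)@(13, 21): e=[-70,0,210] → .  [on edge]
  covered (18 px):
    . . . . . . . . . . . .
    . . . . . X . . . . . .
    . . . . . X X . . . . .
    . . . . . X X X . . . .
    . . . . . . X X X . . .
    . . . . . . X X X X . .
    . . . . . . X X X X X .
    . . . . . . . . . . . .
    . . . . . . . . . . . .
    . . . . . . . . . . . .
    . . . . . . . . . . . .
T3:
  2·area = 60  (B↔C swapped to make it positive)
  edge (4, 18)→(14, 14): d=(10,-4) top-left  bias=+0
  edge (14, 14)→(14, 20): d=(0,6) right/bottom  bias=-1
  edge (14, 20)→(4, 18): d=(-10,-2) top-left  bias=+0
    (6,7)@(13, 15): e=[6,6,48] → X
    (7,7)@(15, 15): e=[14,-6,52] → .
    (3,8)@(7, 17): e=[2,42,16] → X
    (4,8)@(9, 17): e=[10,30,20] → X
    (5,8)@(11, 17): e=[18,18,24] → X
    (7,8)@(15, 17): e=[34,-6,32] → .
    (3,9)@(7, 19): e=[22,42,-4] → .
    (4,9)@(9, 19): e=[30,30,0] → X  [on edge]
    (7,9)@(15, 19): e=[54,-6,12] → .
    (4,10)@(9, 21): e=[50,30,-20] → .
    (5,10)@(11, 21): e=[58,18,-16] → .
    (6,10)@(13, 21): e=[66,6,-12] → .
    (9,10)@(19, 21): e=[90,-30,0] → .  [on edge]
  covered (8 px):
    . . . . . . . . . . . .
    . . . . . . . . . . . .
    . . . . . . . . . . . .
    . . . . . . . . . . . .
    . . . . . . . . . . . .
    . . . . . . . . . . . .
    . . . . . . . . . . . .
    . . . . . . X . . . . .
    . . . X X X X . . . . .
    . . . . X X X . . . . .
    . . . . . . . . . . . .
T4:
  2·area = 56
  edge (12, 0)→(6, 20): d=(-6,20) right/bottom  bias=-1
  edge (6, 20)→(8, 4): d=(2,-16) top-left  bias=+0
  edge (8, 4)→(12, 0): d=(4,-4) top-left  bias=+0
    (5,0)@(11, 1): e=[14,42,0] → X  [on edge]
    (6,0)@(13, 1): e=[-26,74,8] → .
    (4,1)@(9, 3): e=[42,14,0] → X  [on edge]
    (6,1)@(13, 3): e=[-38,78,16] → .
    (3,2)@(7, 5): e=[70,-14,0] → .  [on edge]
    (4,2)@(9, 5): e=[30,18,8] → X
    (5,2)@(11, 5): e=[-10,50,16] → .
    (2,3)@(5, 7): e=[98,-42,0] → .  [on edge]
    (4,3)@(9, 7): e=[18,22,16] → X
    (5,3)@(11, 7): e=[-22,54,24] → .
    (1,4)@(3, 9): e=[126,-70,0] → .  [on edge]
    (4,4)@(9, 9): e=[6,26,24] → X
    (0,5)@(1, 11): e=[154,-98,0] → .  [on edge]
  covered (8 px):
    . . . . . X . . . . . .
    . . . . X X . . . . . .
    . . . . X . . . . . . .
    . . . . X . . . . . . .
    . . . . X . . . . . . .
    . . . . . . . . . . . .
    . . . X . . . . . . . .
    . . . X . . . . . . . .
    . . . . . . . . . . . .
    . . . . . . . . . . . .
    . . . . . . . . . . . .

Answer: [[5,1],[5,2],[6,2],[5,3],[6,3],[7,3],[6,4],[7,4],[8,4],[6,5],[7,5],[8,5],[9,5],[6,6],[7,6],[8,6],[9,6],[10,6]]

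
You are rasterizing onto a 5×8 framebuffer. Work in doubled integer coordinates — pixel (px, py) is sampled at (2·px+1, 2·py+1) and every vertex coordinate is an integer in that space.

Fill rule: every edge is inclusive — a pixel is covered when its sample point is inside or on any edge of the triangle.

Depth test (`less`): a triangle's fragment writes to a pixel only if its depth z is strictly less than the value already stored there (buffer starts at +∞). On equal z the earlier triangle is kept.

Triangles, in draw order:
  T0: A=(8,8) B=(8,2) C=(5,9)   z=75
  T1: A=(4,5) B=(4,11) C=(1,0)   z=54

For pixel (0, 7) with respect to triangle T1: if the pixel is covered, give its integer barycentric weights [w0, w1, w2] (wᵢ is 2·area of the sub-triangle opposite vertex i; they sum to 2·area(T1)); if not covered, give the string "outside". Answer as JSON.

T0:
  2·area = 18  (B↔C swapped to make it positive)
  edge (8, 8)→(5, 9): d=(-3,1) inclusive
  edge (5, 9)→(8, 2): d=(3,-7) inclusive
  edge (8, 2)→(8, 8): d=(0,6) inclusive
    (3,2)@(7, 5): e=[10,2,6] → #
    (4,2)@(9, 5): e=[8,16,-6] → ·
    (3,3)@(7, 7): e=[4,8,6] → #
    (4,3)@(9, 7): e=[2,22,-6] → ·
    (2,4)@(5, 9): e=[0,0,18] → #  [on edge]
    (3,4)@(7, 9): e=[-2,14,6] → ·
    (2,5)@(5, 11): e=[-6,6,18] → ·
  covered (3 px):
    · · · · ·
    · · · · ·
    · · · # ·
    · · · # ·
    · · # · ·
    · · · · ·
    · · · · ·
    · · · · ·
T1:
  2·area = 18
  edge (4, 5)→(4, 11): d=(0,6) inclusive
  edge (4, 11)→(1, 0): d=(-3,-11) inclusive
  edge (1, 0)→(4, 5): d=(3,5) inclusive
    (1,2)@(3, 5): e=[6,7,5] → #
    (2,2)@(5, 5): e=[-6,29,-5] → ·
    (1,3)@(3, 7): e=[6,1,11] → #
    (2,3)@(5, 7): e=[-6,23,1] → ·
    (1,4)@(3, 9): e=[6,-5,17] → ·
  covered (2 px):
    · · · · ·
    · · · · ·
    · # · · ·
    · # · · ·
    · · · · ·
    · · · · ·
    · · · · ·
    · · · · ·

Answer: "outside"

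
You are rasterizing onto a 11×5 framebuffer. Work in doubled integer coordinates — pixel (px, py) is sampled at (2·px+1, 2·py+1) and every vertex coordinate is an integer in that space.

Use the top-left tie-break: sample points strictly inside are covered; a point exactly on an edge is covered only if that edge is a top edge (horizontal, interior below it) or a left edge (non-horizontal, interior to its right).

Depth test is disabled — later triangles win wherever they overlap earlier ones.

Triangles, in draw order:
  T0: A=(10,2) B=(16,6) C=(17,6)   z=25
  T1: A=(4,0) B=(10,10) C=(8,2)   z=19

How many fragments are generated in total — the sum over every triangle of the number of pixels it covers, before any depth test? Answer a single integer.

T0:
  2·area = 4  (B↔C swapped to make it positive)
  edge (10, 2)→(17, 6): d=(7,4) right/bottom  bias=-1
  edge (17, 6)→(16, 6): d=(-1,0) right/bottom  bias=-1
  edge (16, 6)→(10, 2): d=(-6,-4) top-left  bias=+0
    (7,2)@(15, 5): e=[1,1,2] → #
    (8,2)@(17, 5): e=[-7,1,10] → ·
    (7,3)@(15, 7): e=[15,-1,-10] → ·
  covered (1 px):
    · · · · · · · · · · ·
    · · · · · · · · · · ·
    · · · · · · · # · · ·
    · · · · · · · · · · ·
    · · · · · · · · · · ·
T1:
  2·area = 28  (B↔C swapped to make it positive)
  edge (4, 0)→(8, 2): d=(4,2) right/bottom  bias=-1
  edge (8, 2)→(10, 10): d=(2,8) right/bottom  bias=-1
  edge (10, 10)→(4, 0): d=(-6,-10) top-left  bias=+0
    (2,0)@(5, 1): e=[2,22,4] → #
    (3,0)@(7, 1): e=[-2,6,24] → ·
    (2,1)@(5, 3): e=[10,26,-8] → ·
    (3,1)@(7, 3): e=[6,10,12] → #
    (4,1)@(9, 3): e=[2,-6,32] → ·
    (3,2)@(7, 5): e=[14,14,0] → #  [on edge]
    (4,2)@(9, 5): e=[10,-2,20] → ·
    (3,3)@(7, 7): e=[22,18,-12] → ·
    (4,3)@(9, 7): e=[18,2,8] → #
    (5,3)@(11, 7): e=[14,-14,28] → ·
    (4,4)@(9, 9): e=[26,6,-4] → ·
  covered (4 px):
    · · # · · · · · · · ·
    · · · # · · · · · · ·
    · · · # · · · · · · ·
    · · · · # · · · · · ·
    · · · · · · · · · · ·

Answer: 5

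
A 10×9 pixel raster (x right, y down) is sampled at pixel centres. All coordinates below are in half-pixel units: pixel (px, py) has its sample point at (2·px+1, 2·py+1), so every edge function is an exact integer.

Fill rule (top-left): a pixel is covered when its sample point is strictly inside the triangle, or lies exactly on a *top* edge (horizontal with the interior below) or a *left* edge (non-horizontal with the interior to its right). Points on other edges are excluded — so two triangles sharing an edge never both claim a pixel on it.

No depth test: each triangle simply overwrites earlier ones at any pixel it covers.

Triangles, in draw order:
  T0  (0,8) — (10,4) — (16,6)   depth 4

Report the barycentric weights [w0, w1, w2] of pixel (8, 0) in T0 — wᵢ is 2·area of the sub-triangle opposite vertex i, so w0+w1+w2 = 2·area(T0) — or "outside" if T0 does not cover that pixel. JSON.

T0:
  2·area = 44
  edge (0, 8)→(10, 4): d=(10,-4) top-left  bias=+0
  edge (10, 4)→(16, 6): d=(6,2) right/bottom  bias=-1
  edge (16, 6)→(0, 8): d=(-16,2) right/bottom  bias=-1
    (0,0)@(1, 1): e=[-66,0,110] → ·  [on edge]
    (3,1)@(7, 3): e=[-22,0,66] → ·  [on edge]
    (4,2)@(9, 5): e=[6,8,30] → #
    (5,2)@(11, 5): e=[14,4,26] → #
    (6,2)@(13, 5): e=[22,0,22] → ·  [on edge]
    (1,3)@(3, 7): e=[2,32,10] → #
    (2,3)@(5, 7): e=[10,28,6] → #
    (3,3)@(7, 7): e=[18,24,2] → #
    (4,3)@(9, 7): e=[26,20,-2] → ·
    (5,3)@(11, 7): e=[34,16,-6] → ·
    (9,3)@(19, 7): e=[66,0,-22] → ·  [on edge]
    (1,4)@(3, 9): e=[22,44,-22] → ·
  covered (5 px):
    · · · · · · · · · ·
    · · · · · · · · · ·
    · · · · # # · · · ·
    · # # # · · · · · ·
    · · · · · · · · · ·
    · · · · · · · · · ·
    · · · · · · · · · ·
    · · · · · · · · · ·
    · · · · · · · · · ·

Final: "outside"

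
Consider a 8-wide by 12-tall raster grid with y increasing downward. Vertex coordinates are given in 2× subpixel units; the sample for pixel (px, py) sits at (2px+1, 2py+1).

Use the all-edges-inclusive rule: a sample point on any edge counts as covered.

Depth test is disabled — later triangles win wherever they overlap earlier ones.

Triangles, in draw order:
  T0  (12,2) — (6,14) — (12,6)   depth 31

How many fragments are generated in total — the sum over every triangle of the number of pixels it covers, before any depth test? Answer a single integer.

T0:
  2·area = 24  (B↔C swapped to make it positive)
  edge (12, 2)→(12, 6): d=(0,4) inclusive
  edge (12, 6)→(6, 14): d=(-6,8) inclusive
  edge (6, 14)→(12, 2): d=(6,-12) inclusive
    (5,2)@(11, 5): e=[4,14,6] → █
    (6,2)@(13, 5): e=[-4,-2,30] → ·
    (5,3)@(11, 7): e=[4,2,18] → █
    (6,3)@(13, 7): e=[-4,-14,42] → ·
    (4,4)@(9, 9): e=[12,6,6] → █
    (5,4)@(11, 9): e=[4,-10,30] → ·
    (4,5)@(9, 11): e=[12,-6,18] → ·
  covered (3 px):
    · · · · · · · ·
    · · · · · · · ·
    · · · · · █ · ·
    · · · · · █ · ·
    · · · · █ · · ·
    · · · · · · · ·
    · · · · · · · ·
    · · · · · · · ·
    · · · · · · · ·
    · · · · · · · ·
    · · · · · · · ·
    · · · · · · · ·

Final: 3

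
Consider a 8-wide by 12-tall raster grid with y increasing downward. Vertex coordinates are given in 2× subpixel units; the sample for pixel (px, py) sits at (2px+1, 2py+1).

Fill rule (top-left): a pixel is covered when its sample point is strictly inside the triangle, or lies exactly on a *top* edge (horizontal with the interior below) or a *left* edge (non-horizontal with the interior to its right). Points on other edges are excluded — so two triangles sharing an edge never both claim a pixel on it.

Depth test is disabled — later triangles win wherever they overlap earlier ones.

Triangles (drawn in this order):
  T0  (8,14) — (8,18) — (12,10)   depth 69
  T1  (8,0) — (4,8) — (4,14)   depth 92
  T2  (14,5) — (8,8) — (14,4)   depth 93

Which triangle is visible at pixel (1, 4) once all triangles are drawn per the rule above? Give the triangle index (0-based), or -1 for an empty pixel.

T0:
  2·area = 16  (B↔C swapped to make it positive)
  edge (8, 14)→(12, 10): d=(4,-4) top-left  bias=+0
  edge (12, 10)→(8, 18): d=(-4,8) right/bottom  bias=-1
  edge (8, 18)→(8, 14): d=(0,-4) top-left  bias=+0
    (7,3)@(15, 7): e=[0,-12,28] → ·  [on edge]
    (6,4)@(13, 9): e=[0,-4,20] → ·  [on edge]
    (5,5)@(11, 11): e=[0,4,12] → █  [on edge]
    (6,5)@(13, 11): e=[8,-12,20] → ·
    (4,6)@(9, 13): e=[0,12,4] → █  [on edge]
    (5,6)@(11, 13): e=[8,-4,12] → ·
    (3,7)@(7, 15): e=[0,20,-4] → ·  [on edge]
    (4,7)@(9, 15): e=[8,4,4] → █
    (5,7)@(11, 15): e=[16,-12,12] → ·
    (2,8)@(5, 17): e=[0,28,-12] → ·  [on edge]
    (4,8)@(9, 17): e=[16,-4,4] → ·
    (1,9)@(3, 19): e=[0,36,-20] → ·  [on edge]
    (0,10)@(1, 21): e=[0,44,-28] → ·  [on edge]
  covered (3 px):
    · · · · · · · ·
    · · · · · · · ·
    · · · · · · · ·
    · · · · · · · ·
    · · · · · · · ·
    · · · · · █ · ·
    · · · · █ · · ·
    · · · · █ · · ·
    · · · · · · · ·
    · · · · · · · ·
    · · · · · · · ·
    · · · · · · · ·
T1:
  2·area = 24  (B↔C swapped to make it positive)
  edge (8, 0)→(4, 14): d=(-4,14) right/bottom  bias=-1
  edge (4, 14)→(4, 8): d=(0,-6) top-left  bias=+0
  edge (4, 8)→(8, 0): d=(4,-8) top-left  bias=+0
    (3,1)@(7, 3): e=[2,18,4] → █
    (4,1)@(9, 3): e=[-26,30,20] → ·
    (3,2)@(7, 5): e=[-6,18,12] → ·
    (2,3)@(5, 7): e=[14,6,4] → █
    (3,3)@(7, 7): e=[-14,18,20] → ·
    (2,4)@(5, 9): e=[6,6,12] → █
    (3,4)@(7, 9): e=[-22,18,28] → ·
    (2,5)@(5, 11): e=[-2,6,20] → ·
  covered (3 px):
    · · · · · · · ·
    · · · █ · · · ·
    · · · · · · · ·
    · · █ · · · · ·
    · · █ · · · · ·
    · · · · · · · ·
    · · · · · · · ·
    · · · · · · · ·
    · · · · · · · ·
    · · · · · · · ·
    · · · · · · · ·
    · · · · · · · ·
T2:
  2·area = 6
  edge (14, 5)→(8, 8): d=(-6,3) right/bottom  bias=-1
  edge (8, 8)→(14, 4): d=(6,-4) top-left  bias=+0
  edge (14, 4)→(14, 5): d=(0,1) right/bottom  bias=-1
    (6,2)@(13, 5): e=[3,2,1] → █
    (7,2)@(15, 5): e=[-3,10,-1] → ·
    (6,3)@(13, 7): e=[-9,14,1] → ·
  covered (1 px):
    · · · · · · · ·
    · · · · · · · ·
    · · · · · · █ ·
    · · · · · · · ·
    · · · · · · · ·
    · · · · · · · ·
    · · · · · · · ·
    · · · · · · · ·
    · · · · · · · ·
    · · · · · · · ·
    · · · · · · · ·
    · · · · · · · ·

Z-buffer (winner per pixel, '.' = empty):
  . . . . . . . .
  . . . 1 . . . .
  . . . . . . 2 .
  . . 1 . . . . .
  . . 1 . . . . .
  . . . . . 0 . .
  . . . . 0 . . .
  . . . . 0 . . .
  . . . . . . . .
  . . . . . . . .
  . . . . . . . .
  . . . . . . . .

Final: -1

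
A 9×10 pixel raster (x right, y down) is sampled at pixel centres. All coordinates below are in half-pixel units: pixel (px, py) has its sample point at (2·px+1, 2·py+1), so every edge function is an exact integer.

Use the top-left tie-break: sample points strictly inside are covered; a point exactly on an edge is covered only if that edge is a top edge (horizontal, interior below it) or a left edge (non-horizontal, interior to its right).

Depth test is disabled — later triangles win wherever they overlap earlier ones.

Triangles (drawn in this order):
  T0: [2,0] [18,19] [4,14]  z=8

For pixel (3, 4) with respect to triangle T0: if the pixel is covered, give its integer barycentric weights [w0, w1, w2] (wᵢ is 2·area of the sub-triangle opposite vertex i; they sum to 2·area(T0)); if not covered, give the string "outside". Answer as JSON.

T0:
  2·area = 186
  edge (2, 0)→(18, 19): d=(16,19) right/bottom  bias=-1
  edge (18, 19)→(4, 14): d=(-14,-5) top-left  bias=+0
  edge (4, 14)→(2, 0): d=(-2,-14) top-left  bias=+0
    (1,1)@(3, 3): e=[29,149,8] → █
    (2,1)@(5, 3): e=[-9,159,36] → ·
    (1,2)@(3, 5): e=[61,121,4] → █
    (2,2)@(5, 5): e=[23,131,32] → █
    (3,2)@(7, 5): e=[-15,141,60] → ·
    (1,3)@(3, 7): e=[93,93,0] → █  [on edge]
    (3,3)@(7, 7): e=[17,113,56] → █
    (4,3)@(9, 7): e=[-21,123,84] → ·
    (1,4)@(3, 9): e=[125,65,-4] → ·
    (2,4)@(5, 9): e=[87,75,24] → █
    (4,4)@(9, 9): e=[11,95,80] → █
    (5,4)@(11, 9): e=[-27,105,108] → ·
  covered (23 px):
    · · · · · · · · ·
    · █ · · · · · · ·
    · █ █ · · · · · ·
    · █ █ █ · · · · ·
    · · █ █ █ · · · ·
    · · █ █ █ █ · · ·
    · · █ █ █ █ · · ·
    · · · █ █ █ █ · ·
    · · · · · · █ █ ·
    · · · · · · · · ·

Result: [85,52,49]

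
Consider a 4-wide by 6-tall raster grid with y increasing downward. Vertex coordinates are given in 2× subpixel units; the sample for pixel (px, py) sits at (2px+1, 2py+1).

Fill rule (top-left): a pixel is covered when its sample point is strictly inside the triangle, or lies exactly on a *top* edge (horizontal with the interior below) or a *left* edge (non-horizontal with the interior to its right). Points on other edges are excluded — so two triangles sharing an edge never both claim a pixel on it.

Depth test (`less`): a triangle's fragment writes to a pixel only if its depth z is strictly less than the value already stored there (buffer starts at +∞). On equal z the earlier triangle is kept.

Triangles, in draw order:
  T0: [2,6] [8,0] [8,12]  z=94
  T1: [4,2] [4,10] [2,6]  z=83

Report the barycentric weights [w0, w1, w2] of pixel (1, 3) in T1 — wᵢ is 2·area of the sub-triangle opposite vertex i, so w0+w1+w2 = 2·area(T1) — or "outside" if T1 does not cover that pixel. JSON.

T0:
  2·area = 72
  edge (2, 6)→(8, 0): d=(6,-6) top-left  bias=+0
  edge (8, 0)→(8, 12): d=(0,12) right/bottom  bias=-1
  edge (8, 12)→(2, 6): d=(-6,-6) top-left  bias=+0
    (3,0)@(7, 1): e=[0,12,60] → #  [on edge]
    (2,1)@(5, 3): e=[0,36,36] → #  [on edge]
    (0,2)@(1, 5): e=[-12,84,0] → ·  [on edge]
    (1,2)@(3, 5): e=[0,60,12] → #  [on edge]
    (0,3)@(1, 7): e=[0,84,-12] → ·  [on edge]
    (1,3)@(3, 7): e=[12,60,0] → #  [on edge]
    (1,4)@(3, 9): e=[24,60,-12] → ·
    (2,4)@(5, 9): e=[36,36,0] → #  [on edge]
    (2,5)@(5, 11): e=[48,36,-12] → ·
    (3,5)@(7, 11): e=[60,12,0] → #  [on edge]
  covered (12 px):
    · · · #
    · · # #
    · # # #
    · # # #
    · · # #
    · · · #
T1:
  2·area = 16
  edge (4, 2)→(4, 10): d=(0,8) right/bottom  bias=-1
  edge (4, 10)→(2, 6): d=(-2,-4) top-left  bias=+0
  edge (2, 6)→(4, 2): d=(2,-4) top-left  bias=+0
    (1,2)@(3, 5): e=[8,6,2] → #
    (2,2)@(5, 5): e=[-8,14,10] → ·
    (1,3)@(3, 7): e=[8,2,6] → #
    (2,3)@(5, 7): e=[-8,10,14] → ·
    (1,4)@(3, 9): e=[8,-2,10] → ·
  covered (2 px):
    · · · ·
    · · · ·
    · # · ·
    · # · ·
    · · · ·
    · · · ·

Final: [2,6,8]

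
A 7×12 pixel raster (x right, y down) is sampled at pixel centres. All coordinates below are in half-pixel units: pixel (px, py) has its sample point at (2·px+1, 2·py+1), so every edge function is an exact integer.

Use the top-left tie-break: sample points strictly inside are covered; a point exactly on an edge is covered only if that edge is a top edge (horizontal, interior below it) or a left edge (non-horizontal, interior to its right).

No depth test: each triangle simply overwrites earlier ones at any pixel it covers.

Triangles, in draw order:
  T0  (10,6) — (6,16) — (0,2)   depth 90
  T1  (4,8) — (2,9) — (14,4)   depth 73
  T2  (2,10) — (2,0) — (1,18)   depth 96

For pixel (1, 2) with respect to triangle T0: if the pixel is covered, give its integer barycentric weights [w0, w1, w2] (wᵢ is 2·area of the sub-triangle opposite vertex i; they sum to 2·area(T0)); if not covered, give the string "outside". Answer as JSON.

T0:
  2·area = 116
  edge (10, 6)→(6, 16): d=(-4,10) right/bottom  bias=-1
  edge (6, 16)→(0, 2): d=(-6,-14) top-left  bias=+0
  edge (0, 2)→(10, 6): d=(10,4) right/bottom  bias=-1
    (0,1)@(1, 3): e=[102,8,6] → X
    (1,1)@(3, 3): e=[82,36,-2] → .
    (0,2)@(1, 5): e=[94,-4,26] → .
    (1,2)@(3, 5): e=[74,24,18] → X
    (2,2)@(5, 5): e=[54,52,10] → X
    (3,2)@(7, 5): e=[34,80,2] → X
    (4,2)@(9, 5): e=[14,108,-6] → .
    (1,3)@(3, 7): e=[66,12,38] → X
    (4,3)@(9, 7): e=[6,96,14] → X
    (5,3)@(11, 7): e=[-14,124,6] → .
    (1,4)@(3, 9): e=[58,0,58] → X  [on edge]
    (4,4)@(9, 9): e=[-2,84,34] → .
    (4,11)@(9, 23): e=[-58,0,174] → .  [on edge]
  covered (15 px):
    . . . . . . .
    X . . . . . .
    . X X X . . .
    . X X X X . .
    . X X X . . .
    . . X X . . .
    . . X X . . .
    . . . . . . .
    . . . . . . .
    . . . . . . .
    . . . . . . .
    . . . . . . .
T1:
  2·area = 2  (B↔C swapped to make it positive)
  edge (4, 8)→(14, 4): d=(10,-4) top-left  bias=+0
  edge (14, 4)→(2, 9): d=(-12,5) right/bottom  bias=-1
  edge (2, 9)→(4, 8): d=(2,-1) top-left  bias=+0
  covered (0 px):
    . . . . . . .
    . . . . . . .
    . . . . . . .
    . . . . . . .
    . . . . . . .
    . . . . . . .
    . . . . . . .
    . . . . . . .
    . . . . . . .
    . . . . . . .
    . . . . . . .
    . . . . . . .
T2:
  2·area = 10  (B↔C swapped to make it positive)
  edge (2, 10)→(1, 18): d=(-1,8) right/bottom  bias=-1
  edge (1, 18)→(2, 0): d=(1,-18) top-left  bias=+0
  edge (2, 0)→(2, 10): d=(0,10) right/bottom  bias=-1
  covered (0 px):
    . . . . . . .
    . . . . . . .
    . . . . . . .
    . . . . . . .
    . . . . . . .
    . . . . . . .
    . . . . . . .
    . . . . . . .
    . . . . . . .
    . . . . . . .
    . . . . . . .
    . . . . . . .

Answer: [24,18,74]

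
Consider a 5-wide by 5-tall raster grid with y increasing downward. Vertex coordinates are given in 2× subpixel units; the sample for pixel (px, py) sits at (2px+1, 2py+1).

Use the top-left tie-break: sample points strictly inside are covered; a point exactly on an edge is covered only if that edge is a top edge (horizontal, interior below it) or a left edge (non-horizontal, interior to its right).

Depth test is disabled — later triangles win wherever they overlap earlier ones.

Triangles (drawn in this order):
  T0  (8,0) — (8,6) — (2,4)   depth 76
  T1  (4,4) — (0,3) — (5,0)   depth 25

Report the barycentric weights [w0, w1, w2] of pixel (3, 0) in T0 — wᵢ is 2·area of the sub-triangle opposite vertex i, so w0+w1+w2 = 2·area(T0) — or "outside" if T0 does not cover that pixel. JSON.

T0:
  2·area = 36
  edge (8, 0)→(8, 6): d=(0,6) right/bottom  bias=-1
  edge (8, 6)→(2, 4): d=(-6,-2) top-left  bias=+0
  edge (2, 4)→(8, 0): d=(6,-4) top-left  bias=+0
    (3,0)@(7, 1): e=[6,28,2] → █
    (4,0)@(9, 1): e=[-6,32,10] → ·
    (2,1)@(5, 3): e=[18,12,6] → █
    (4,1)@(9, 3): e=[-6,20,22] → ·
    (2,2)@(5, 5): e=[18,0,18] → █  [on edge]
    (4,2)@(9, 5): e=[-6,8,34] → ·
    (2,3)@(5, 7): e=[18,-12,30] → ·
    (3,3)@(7, 7): e=[6,-8,38] → ·
  covered (5 px):
    · · · █ ·
    · · █ █ ·
    · · █ █ ·
    · · · · ·
    · · · · ·
T1:
  2·area = 17
  edge (4, 4)→(0, 3): d=(-4,-1) top-left  bias=+0
  edge (0, 3)→(5, 0): d=(5,-3) top-left  bias=+0
  edge (5, 0)→(4, 4): d=(-1,4) right/bottom  bias=-1
    (0,1)@(1, 3): e=[1,3,13] → █
    (1,1)@(3, 3): e=[3,9,5] → █
    (2,1)@(5, 3): e=[5,15,-3] → ·
    (0,2)@(1, 5): e=[-7,13,11] → ·
    (1,2)@(3, 5): e=[-5,19,3] → ·
  covered (2 px):
    · · · · ·
    █ █ · · ·
    · · · · ·
    · · · · ·
    · · · · ·

Final: [28,2,6]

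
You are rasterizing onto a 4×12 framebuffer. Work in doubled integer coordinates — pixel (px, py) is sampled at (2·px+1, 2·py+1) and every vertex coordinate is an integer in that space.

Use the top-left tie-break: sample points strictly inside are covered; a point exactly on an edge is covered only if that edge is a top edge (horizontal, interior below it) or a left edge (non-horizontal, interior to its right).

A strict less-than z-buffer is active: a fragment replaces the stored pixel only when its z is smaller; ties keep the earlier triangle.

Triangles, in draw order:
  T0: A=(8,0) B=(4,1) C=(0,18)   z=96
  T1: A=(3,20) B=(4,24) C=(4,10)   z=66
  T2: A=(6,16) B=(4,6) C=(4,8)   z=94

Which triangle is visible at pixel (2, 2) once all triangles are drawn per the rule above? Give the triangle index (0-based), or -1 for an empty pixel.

T0:
  2·area = 64  (B↔C swapped to make it positive)
  edge (8, 0)→(0, 18): d=(-8,18) right/bottom  bias=-1
  edge (0, 18)→(4, 1): d=(4,-17) top-left  bias=+0
  edge (4, 1)→(8, 0): d=(4,-1) top-left  bias=+0
    (2,0)@(5, 1): e=[46,17,1] → #
    (3,0)@(7, 1): e=[10,51,3] → #
    (2,1)@(5, 3): e=[30,25,9] → #
    (3,1)@(7, 3): e=[-6,59,11] → ·
    (2,2)@(5, 5): e=[14,33,17] → #
    (3,2)@(7, 5): e=[-22,67,19] → ·
    (1,3)@(3, 7): e=[34,7,23] → #
    (2,3)@(5, 7): e=[-2,41,25] → ·
    (1,4)@(3, 9): e=[18,15,31] → #
    (2,4)@(5, 9): e=[-18,49,33] → ·
    (1,5)@(3, 11): e=[2,23,39] → #
    (2,5)@(5, 11): e=[-34,57,41] → ·
  covered (8 px):
    · · # #
    · · # ·
    · · # ·
    · # · ·
    · # · ·
    · # · ·
    · · · ·
    # · · ·
    · · · ·
    · · · ·
    · · · ·
    · · · ·
T1:
  2·area = 14  (B↔C swapped to make it positive)
  edge (3, 20)→(4, 10): d=(1,-10) top-left  bias=+0
  edge (4, 10)→(4, 24): d=(0,14) right/bottom  bias=-1
  edge (4, 24)→(3, 20): d=(-1,-4) top-left  bias=+0
  covered (0 px):
    · · · ·
    · · · ·
    · · · ·
    · · · ·
    · · · ·
    · · · ·
    · · · ·
    · · · ·
    · · · ·
    · · · ·
    · · · ·
    · · · ·
T2:
  2·area = 4  (B↔C swapped to make it positive)
  edge (6, 16)→(4, 8): d=(-2,-8) top-left  bias=+0
  edge (4, 8)→(4, 6): d=(0,-2) top-left  bias=+0
  edge (4, 6)→(6, 16): d=(2,10) right/bottom  bias=-1
    (1,0)@(3, 1): e=[6,-2,0] → ·  [on edge]
    (2,5)@(5, 11): e=[2,2,0] → ·  [on edge]
    (3,10)@(7, 21): e=[-2,6,0] → ·  [on edge]
  covered (0 px):
    · · · ·
    · · · ·
    · · · ·
    · · · ·
    · · · ·
    · · · ·
    · · · ·
    · · · ·
    · · · ·
    · · · ·
    · · · ·
    · · · ·

Z-buffer (winner per pixel, '.' = empty):
  . . 0 0
  . . 0 .
  . . 0 .
  . 0 . .
  . 0 . .
  . 0 . .
  . . . .
  0 . . .
  . . . .
  . . . .
  . . . .
  . . . .

Answer: 0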